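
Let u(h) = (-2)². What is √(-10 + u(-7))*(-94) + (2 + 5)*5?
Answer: 35 - 94*I*√6 ≈ 35.0 - 230.25*I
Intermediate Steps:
u(h) = 4
√(-10 + u(-7))*(-94) + (2 + 5)*5 = √(-10 + 4)*(-94) + (2 + 5)*5 = √(-6)*(-94) + 7*5 = (I*√6)*(-94) + 35 = -94*I*√6 + 35 = 35 - 94*I*√6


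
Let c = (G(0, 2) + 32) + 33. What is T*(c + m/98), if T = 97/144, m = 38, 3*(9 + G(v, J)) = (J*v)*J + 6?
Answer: 277517/7056 ≈ 39.331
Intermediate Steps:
G(v, J) = -7 + v*J**2/3 (G(v, J) = -9 + ((J*v)*J + 6)/3 = -9 + (v*J**2 + 6)/3 = -9 + (6 + v*J**2)/3 = -9 + (2 + v*J**2/3) = -7 + v*J**2/3)
T = 97/144 (T = 97*(1/144) = 97/144 ≈ 0.67361)
c = 58 (c = ((-7 + (1/3)*0*2**2) + 32) + 33 = ((-7 + (1/3)*0*4) + 32) + 33 = ((-7 + 0) + 32) + 33 = (-7 + 32) + 33 = 25 + 33 = 58)
T*(c + m/98) = 97*(58 + 38/98)/144 = 97*(58 + 38*(1/98))/144 = 97*(58 + 19/49)/144 = (97/144)*(2861/49) = 277517/7056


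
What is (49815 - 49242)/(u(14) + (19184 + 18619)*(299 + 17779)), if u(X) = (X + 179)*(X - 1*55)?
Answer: 573/683394721 ≈ 8.3846e-7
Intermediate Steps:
u(X) = (-55 + X)*(179 + X) (u(X) = (179 + X)*(X - 55) = (179 + X)*(-55 + X) = (-55 + X)*(179 + X))
(49815 - 49242)/(u(14) + (19184 + 18619)*(299 + 17779)) = (49815 - 49242)/((-9845 + 14**2 + 124*14) + (19184 + 18619)*(299 + 17779)) = 573/((-9845 + 196 + 1736) + 37803*18078) = 573/(-7913 + 683402634) = 573/683394721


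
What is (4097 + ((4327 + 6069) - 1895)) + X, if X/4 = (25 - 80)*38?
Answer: 4238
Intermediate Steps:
X = -8360 (X = 4*((25 - 80)*38) = 4*(-55*38) = 4*(-2090) = -8360)
(4097 + ((4327 + 6069) - 1895)) + X = (4097 + ((4327 + 6069) - 1895)) - 8360 = (4097 + (10396 - 1895)) - 8360 = (4097 + 8501) - 8360 = 12598 - 8360 = 4238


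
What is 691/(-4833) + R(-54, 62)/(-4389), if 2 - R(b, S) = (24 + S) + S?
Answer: -775727/7070679 ≈ -0.10971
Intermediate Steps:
R(b, S) = -22 - 2*S (R(b, S) = 2 - ((24 + S) + S) = 2 - (24 + 2*S) = 2 + (-24 - 2*S) = -22 - 2*S)
691/(-4833) + R(-54, 62)/(-4389) = 691/(-4833) + (-22 - 2*62)/(-4389) = 691*(-1/4833) + (-22 - 124)*(-1/4389) = -691/4833 - 146*(-1/4389) = -691/4833 + 146/4389 = -775727/7070679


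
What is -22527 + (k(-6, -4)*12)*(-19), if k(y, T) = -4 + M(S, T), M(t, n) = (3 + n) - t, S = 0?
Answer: -21387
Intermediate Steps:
M(t, n) = 3 + n - t
k(y, T) = -1 + T (k(y, T) = -4 + (3 + T - 1*0) = -4 + (3 + T + 0) = -4 + (3 + T) = -1 + T)
-22527 + (k(-6, -4)*12)*(-19) = -22527 + ((-1 - 4)*12)*(-19) = -22527 - 5*12*(-19) = -22527 - 60*(-19) = -22527 + 1140 = -21387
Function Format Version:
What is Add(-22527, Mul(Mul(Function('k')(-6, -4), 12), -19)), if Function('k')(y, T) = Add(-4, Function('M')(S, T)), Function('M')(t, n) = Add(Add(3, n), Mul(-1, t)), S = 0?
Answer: -21387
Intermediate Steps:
Function('M')(t, n) = Add(3, n, Mul(-1, t))
Function('k')(y, T) = Add(-1, T) (Function('k')(y, T) = Add(-4, Add(3, T, Mul(-1, 0))) = Add(-4, Add(3, T, 0)) = Add(-4, Add(3, T)) = Add(-1, T))
Add(-22527, Mul(Mul(Function('k')(-6, -4), 12), -19)) = Add(-22527, Mul(Mul(Add(-1, -4), 12), -19)) = Add(-22527, Mul(Mul(-5, 12), -19)) = Add(-22527, Mul(-60, -19)) = Add(-22527, 1140) = -21387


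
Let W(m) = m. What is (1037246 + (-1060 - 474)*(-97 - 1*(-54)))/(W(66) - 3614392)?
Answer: -551604/1807163 ≈ -0.30523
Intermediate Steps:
(1037246 + (-1060 - 474)*(-97 - 1*(-54)))/(W(66) - 3614392) = (1037246 + (-1060 - 474)*(-97 - 1*(-54)))/(66 - 3614392) = (1037246 - 1534*(-97 + 54))/(-3614326) = (1037246 - 1534*(-43))*(-1/3614326) = (1037246 + 65962)*(-1/3614326) = 1103208*(-1/3614326) = -551604/1807163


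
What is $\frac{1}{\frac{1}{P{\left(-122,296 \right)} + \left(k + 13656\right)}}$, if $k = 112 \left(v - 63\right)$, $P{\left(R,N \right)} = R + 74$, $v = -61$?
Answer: $-280$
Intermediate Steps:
$P{\left(R,N \right)} = 74 + R$
$k = -13888$ ($k = 112 \left(-61 - 63\right) = 112 \left(-124\right) = -13888$)
$\frac{1}{\frac{1}{P{\left(-122,296 \right)} + \left(k + 13656\right)}} = \frac{1}{\frac{1}{\left(74 - 122\right) + \left(-13888 + 13656\right)}} = \frac{1}{\frac{1}{-48 - 232}} = \frac{1}{\frac{1}{-280}} = \frac{1}{- \frac{1}{280}} = -280$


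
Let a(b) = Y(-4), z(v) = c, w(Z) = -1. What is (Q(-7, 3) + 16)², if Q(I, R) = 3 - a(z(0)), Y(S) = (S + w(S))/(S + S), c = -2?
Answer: 21609/64 ≈ 337.64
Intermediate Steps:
z(v) = -2
Y(S) = (-1 + S)/(2*S) (Y(S) = (S - 1)/(S + S) = (-1 + S)/((2*S)) = (-1 + S)*(1/(2*S)) = (-1 + S)/(2*S))
a(b) = 5/8 (a(b) = (½)*(-1 - 4)/(-4) = (½)*(-¼)*(-5) = 5/8)
Q(I, R) = 19/8 (Q(I, R) = 3 - 1*5/8 = 3 - 5/8 = 19/8)
(Q(-7, 3) + 16)² = (19/8 + 16)² = (147/8)² = 21609/64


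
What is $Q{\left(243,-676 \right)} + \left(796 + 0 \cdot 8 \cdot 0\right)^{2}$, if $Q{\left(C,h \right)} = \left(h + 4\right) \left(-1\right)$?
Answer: $634288$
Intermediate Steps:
$Q{\left(C,h \right)} = -4 - h$ ($Q{\left(C,h \right)} = \left(4 + h\right) \left(-1\right) = -4 - h$)
$Q{\left(243,-676 \right)} + \left(796 + 0 \cdot 8 \cdot 0\right)^{2} = \left(-4 - -676\right) + \left(796 + 0 \cdot 8 \cdot 0\right)^{2} = \left(-4 + 676\right) + \left(796 + 0 \cdot 0\right)^{2} = 672 + \left(796 + 0\right)^{2} = 672 + 796^{2} = 672 + 633616 = 634288$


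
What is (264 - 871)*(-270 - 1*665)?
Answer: 567545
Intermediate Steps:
(264 - 871)*(-270 - 1*665) = -607*(-270 - 665) = -607*(-935) = 567545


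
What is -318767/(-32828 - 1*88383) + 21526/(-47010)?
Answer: 6188024342/2849064555 ≈ 2.1720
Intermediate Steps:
-318767/(-32828 - 1*88383) + 21526/(-47010) = -318767/(-32828 - 88383) + 21526*(-1/47010) = -318767/(-121211) - 10763/23505 = -318767*(-1/121211) - 10763/23505 = 318767/121211 - 10763/23505 = 6188024342/2849064555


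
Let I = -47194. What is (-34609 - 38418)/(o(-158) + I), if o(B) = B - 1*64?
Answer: 73027/47416 ≈ 1.5401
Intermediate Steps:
o(B) = -64 + B (o(B) = B - 64 = -64 + B)
(-34609 - 38418)/(o(-158) + I) = (-34609 - 38418)/((-64 - 158) - 47194) = -73027/(-222 - 47194) = -73027/(-47416) = -73027*(-1/47416) = 73027/47416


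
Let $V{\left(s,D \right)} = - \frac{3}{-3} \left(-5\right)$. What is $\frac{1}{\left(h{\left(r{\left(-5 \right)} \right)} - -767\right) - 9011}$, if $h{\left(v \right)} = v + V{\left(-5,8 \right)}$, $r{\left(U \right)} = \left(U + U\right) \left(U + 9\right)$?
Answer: $- \frac{1}{8289} \approx -0.00012064$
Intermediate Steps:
$V{\left(s,D \right)} = -5$ ($V{\left(s,D \right)} = \left(-3\right) \left(- \frac{1}{3}\right) \left(-5\right) = 1 \left(-5\right) = -5$)
$r{\left(U \right)} = 2 U \left(9 + U\right)$
$h{\left(v \right)} = -5 + v$ ($h{\left(v \right)} = v - 5 = -5 + v$)
$\frac{1}{\left(h{\left(r{\left(-5 \right)} \right)} - -767\right) - 9011} = \frac{1}{\left(\left(-5 + 2 \left(-5\right) \left(9 - 5\right)\right) - -767\right) - 9011} = \frac{1}{\left(\left(-5 + 2 \left(-5\right) 4\right) + 767\right) - 9011} = \frac{1}{\left(\left(-5 - 40\right) + 767\right) - 9011} = \frac{1}{\left(-45 + 767\right) - 9011} = \frac{1}{722 - 9011} = \frac{1}{-8289} = - \frac{1}{8289}$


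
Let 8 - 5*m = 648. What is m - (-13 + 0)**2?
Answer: -297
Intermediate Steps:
m = -128 (m = 8/5 - 1/5*648 = 8/5 - 648/5 = -128)
m - (-13 + 0)**2 = -128 - (-13 + 0)**2 = -128 - 1*(-13)**2 = -128 - 1*169 = -128 - 169 = -297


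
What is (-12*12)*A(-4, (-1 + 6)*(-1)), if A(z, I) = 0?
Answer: 0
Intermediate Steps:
(-12*12)*A(-4, (-1 + 6)*(-1)) = -12*12*0 = -144*0 = 0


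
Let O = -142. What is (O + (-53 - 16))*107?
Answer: -22577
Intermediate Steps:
(O + (-53 - 16))*107 = (-142 + (-53 - 16))*107 = (-142 - 69)*107 = -211*107 = -22577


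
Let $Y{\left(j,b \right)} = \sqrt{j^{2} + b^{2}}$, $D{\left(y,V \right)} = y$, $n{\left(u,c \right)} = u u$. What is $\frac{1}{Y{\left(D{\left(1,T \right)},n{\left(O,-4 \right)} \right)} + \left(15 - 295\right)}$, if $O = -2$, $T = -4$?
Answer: $- \frac{280}{78383} - \frac{\sqrt{17}}{78383} \approx -0.0036248$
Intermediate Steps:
$n{\left(u,c \right)} = u^{2}$
$Y{\left(j,b \right)} = \sqrt{b^{2} + j^{2}}$
$\frac{1}{Y{\left(D{\left(1,T \right)},n{\left(O,-4 \right)} \right)} + \left(15 - 295\right)} = \frac{1}{\sqrt{\left(\left(-2\right)^{2}\right)^{2} + 1^{2}} + \left(15 - 295\right)} = \frac{1}{\sqrt{4^{2} + 1} + \left(15 - 295\right)} = \frac{1}{\sqrt{16 + 1} - 280} = \frac{1}{\sqrt{17} - 280} = \frac{1}{-280 + \sqrt{17}}$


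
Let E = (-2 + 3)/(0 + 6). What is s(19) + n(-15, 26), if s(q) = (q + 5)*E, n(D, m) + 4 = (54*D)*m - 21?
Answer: -21081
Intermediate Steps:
E = ⅙ (E = 1/6 = 1*(⅙) = ⅙ ≈ 0.16667)
n(D, m) = -25 + 54*D*m (n(D, m) = -4 + ((54*D)*m - 21) = -4 + (54*D*m - 21) = -4 + (-21 + 54*D*m) = -25 + 54*D*m)
s(q) = ⅚ + q/6 (s(q) = (q + 5)*(⅙) = (5 + q)*(⅙) = ⅚ + q/6)
s(19) + n(-15, 26) = (⅚ + (⅙)*19) + (-25 + 54*(-15)*26) = (⅚ + 19/6) + (-25 - 21060) = 4 - 21085 = -21081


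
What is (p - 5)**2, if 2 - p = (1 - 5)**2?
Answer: 361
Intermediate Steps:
p = -14 (p = 2 - (1 - 5)**2 = 2 - 1*(-4)**2 = 2 - 1*16 = 2 - 16 = -14)
(p - 5)**2 = (-14 - 5)**2 = (-19)**2 = 361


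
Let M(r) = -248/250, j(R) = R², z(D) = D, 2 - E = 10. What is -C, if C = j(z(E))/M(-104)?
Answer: 2000/31 ≈ 64.516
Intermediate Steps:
E = -8 (E = 2 - 1*10 = 2 - 10 = -8)
M(r) = -124/125 (M(r) = -248*1/250 = -124/125)
C = -2000/31 (C = (-8)²/(-124/125) = 64*(-125/124) = -2000/31 ≈ -64.516)
-C = -1*(-2000/31) = 2000/31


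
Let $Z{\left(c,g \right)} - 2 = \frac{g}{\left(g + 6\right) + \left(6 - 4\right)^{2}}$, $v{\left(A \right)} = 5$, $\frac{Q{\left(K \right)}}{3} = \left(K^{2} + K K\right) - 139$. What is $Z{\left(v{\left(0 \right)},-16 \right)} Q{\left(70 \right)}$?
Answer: $135254$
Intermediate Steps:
$Q{\left(K \right)} = -417 + 6 K^{2}$ ($Q{\left(K \right)} = 3 \left(\left(K^{2} + K K\right) - 139\right) = 3 \left(\left(K^{2} + K^{2}\right) - 139\right) = 3 \left(2 K^{2} - 139\right) = 3 \left(-139 + 2 K^{2}\right) = -417 + 6 K^{2}$)
$Z{\left(c,g \right)} = 2 + \frac{g}{10 + g}$ ($Z{\left(c,g \right)} = 2 + \frac{g}{\left(g + 6\right) + \left(6 - 4\right)^{2}} = 2 + \frac{g}{\left(6 + g\right) + 2^{2}} = 2 + \frac{g}{\left(6 + g\right) + 4} = 2 + \frac{g}{10 + g}$)
$Z{\left(v{\left(0 \right)},-16 \right)} Q{\left(70 \right)} = \frac{20 + 3 \left(-16\right)}{10 - 16} \left(-417 + 6 \cdot 70^{2}\right) = \frac{20 - 48}{-6} \left(-417 + 6 \cdot 4900\right) = \left(- \frac{1}{6}\right) \left(-28\right) \left(-417 + 29400\right) = \frac{14}{3} \cdot 28983 = 135254$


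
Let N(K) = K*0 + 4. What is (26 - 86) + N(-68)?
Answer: -56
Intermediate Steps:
N(K) = 4 (N(K) = 0 + 4 = 4)
(26 - 86) + N(-68) = (26 - 86) + 4 = -60 + 4 = -56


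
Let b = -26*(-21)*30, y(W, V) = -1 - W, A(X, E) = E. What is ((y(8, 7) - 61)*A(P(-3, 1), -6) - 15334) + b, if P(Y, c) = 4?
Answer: 1466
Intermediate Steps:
b = 16380 (b = 546*30 = 16380)
((y(8, 7) - 61)*A(P(-3, 1), -6) - 15334) + b = (((-1 - 1*8) - 61)*(-6) - 15334) + 16380 = (((-1 - 8) - 61)*(-6) - 15334) + 16380 = ((-9 - 61)*(-6) - 15334) + 16380 = (-70*(-6) - 15334) + 16380 = (420 - 15334) + 16380 = -14914 + 16380 = 1466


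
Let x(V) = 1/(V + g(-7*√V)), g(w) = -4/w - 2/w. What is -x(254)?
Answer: -790321/200741525 + 21*√254/401483050 ≈ -0.0039362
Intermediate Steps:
g(w) = -6/w
x(V) = 1/(V + 6/(7*√V)) (x(V) = 1/(V - 6*(-1/(7*√V))) = 1/(V - (-6)/(7*√V)) = 1/(V + 6/(7*√V)))
-x(254) = -7*√254/(6 + 7*254^(3/2)) = -7*√254/(6 + 7*(254*√254)) = -7*√254/(6 + 1778*√254)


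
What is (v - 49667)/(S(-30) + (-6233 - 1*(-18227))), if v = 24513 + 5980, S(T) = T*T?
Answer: -9587/6447 ≈ -1.4870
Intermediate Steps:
S(T) = T**2
v = 30493
(v - 49667)/(S(-30) + (-6233 - 1*(-18227))) = (30493 - 49667)/((-30)**2 + (-6233 - 1*(-18227))) = -19174/(900 + (-6233 + 18227)) = -19174/(900 + 11994) = -19174/12894 = -19174*1/12894 = -9587/6447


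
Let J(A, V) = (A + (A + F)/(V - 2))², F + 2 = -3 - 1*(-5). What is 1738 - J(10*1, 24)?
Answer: 197073/121 ≈ 1628.7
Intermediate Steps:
F = 0 (F = -2 + (-3 - 1*(-5)) = -2 + (-3 + 5) = -2 + 2 = 0)
J(A, V) = (A + A/(-2 + V))² (J(A, V) = (A + (A + 0)/(V - 2))² = (A + A/(-2 + V))²)
1738 - J(10*1, 24) = 1738 - (10*1)²*(-1 + 24)²/(-2 + 24)² = 1738 - 10²*23²/22² = 1738 - 100*529/484 = 1738 - 1*13225/121 = 1738 - 13225/121 = 197073/121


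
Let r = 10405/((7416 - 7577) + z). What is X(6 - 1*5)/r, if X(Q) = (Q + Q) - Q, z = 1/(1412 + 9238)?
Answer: -1714649/110813250 ≈ -0.015473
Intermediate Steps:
z = 1/10650 ≈ 9.3897e-5
r = -110813250/1714649 (r = 10405/((7416 - 7577) + 1/10650) = 10405/(-161 + 1/10650) = 10405/(-1714649/10650) = 10405*(-10650/1714649) = -110813250/1714649 ≈ -64.627)
X(Q) = Q (X(Q) = 2*Q - Q = Q)
X(6 - 1*5)/r = (6 - 1*5)/(-110813250/1714649) = (6 - 5)*(-1714649/110813250) = 1*(-1714649/110813250) = -1714649/110813250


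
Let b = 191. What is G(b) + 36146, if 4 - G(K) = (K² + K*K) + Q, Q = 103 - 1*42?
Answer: -36873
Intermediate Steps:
Q = 61 (Q = 103 - 42 = 61)
G(K) = -57 - 2*K² (G(K) = 4 - ((K² + K*K) + 61) = 4 - ((K² + K²) + 61) = 4 - (2*K² + 61) = 4 - (61 + 2*K²) = 4 + (-61 - 2*K²) = -57 - 2*K²)
G(b) + 36146 = (-57 - 2*191²) + 36146 = (-57 - 2*36481) + 36146 = (-57 - 72962) + 36146 = -73019 + 36146 = -36873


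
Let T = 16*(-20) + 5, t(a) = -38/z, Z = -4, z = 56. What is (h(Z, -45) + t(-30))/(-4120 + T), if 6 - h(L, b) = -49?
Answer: -1521/124180 ≈ -0.012248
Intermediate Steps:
h(L, b) = 55 (h(L, b) = 6 - 1*(-49) = 6 + 49 = 55)
t(a) = -19/28 (t(a) = -38/56 = -38*1/56 = -19/28)
T = -315 (T = -320 + 5 = -315)
(h(Z, -45) + t(-30))/(-4120 + T) = (55 - 19/28)/(-4120 - 315) = (1521/28)/(-4435) = (1521/28)*(-1/4435) = -1521/124180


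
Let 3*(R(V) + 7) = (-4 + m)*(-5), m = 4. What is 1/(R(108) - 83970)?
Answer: -1/83977 ≈ -1.1908e-5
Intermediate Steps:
R(V) = -7 (R(V) = -7 + ((-4 + 4)*(-5))/3 = -7 + (0*(-5))/3 = -7 + (⅓)*0 = -7 + 0 = -7)
1/(R(108) - 83970) = 1/(-7 - 83970) = 1/(-83977) = -1/83977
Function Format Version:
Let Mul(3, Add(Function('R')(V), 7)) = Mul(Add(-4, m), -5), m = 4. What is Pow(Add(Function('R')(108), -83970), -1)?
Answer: Rational(-1, 83977) ≈ -1.1908e-5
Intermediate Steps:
Function('R')(V) = -7 (Function('R')(V) = Add(-7, Mul(Rational(1, 3), Mul(Add(-4, 4), -5))) = Add(-7, Mul(Rational(1, 3), Mul(0, -5))) = Add(-7, Mul(Rational(1, 3), 0)) = Add(-7, 0) = -7)
Pow(Add(Function('R')(108), -83970), -1) = Pow(Add(-7, -83970), -1) = Pow(-83977, -1) = Rational(-1, 83977)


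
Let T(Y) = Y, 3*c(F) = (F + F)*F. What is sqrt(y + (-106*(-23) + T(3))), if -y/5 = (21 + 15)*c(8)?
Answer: 13*I*sqrt(31) ≈ 72.381*I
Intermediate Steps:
c(F) = 2*F**2/3 (c(F) = ((F + F)*F)/3 = ((2*F)*F)/3 = (2*F**2)/3 = 2*F**2/3)
y = -7680 (y = -5*(21 + 15)*(2/3)*8**2 = -180*(2/3)*64 = -180*128/3 = -5*1536 = -7680)
sqrt(y + (-106*(-23) + T(3))) = sqrt(-7680 + (-106*(-23) + 3)) = sqrt(-7680 + (2438 + 3)) = sqrt(-7680 + 2441) = sqrt(-5239) = 13*I*sqrt(31)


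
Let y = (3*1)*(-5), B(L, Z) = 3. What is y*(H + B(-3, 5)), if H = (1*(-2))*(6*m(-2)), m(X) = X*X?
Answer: 675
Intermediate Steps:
m(X) = X²
y = -15 (y = 3*(-5) = -15)
H = -48 (H = (1*(-2))*(6*(-2)²) = -12*4 = -2*24 = -48)
y*(H + B(-3, 5)) = -15*(-48 + 3) = -15*(-45) = 675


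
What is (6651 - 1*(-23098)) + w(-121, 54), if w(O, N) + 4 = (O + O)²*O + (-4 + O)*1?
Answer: -7056624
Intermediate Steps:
w(O, N) = -8 + O + 4*O³ (w(O, N) = -4 + ((O + O)²*O + (-4 + O)*1) = -4 + ((2*O)²*O + (-4 + O)) = -4 + ((4*O²)*O + (-4 + O)) = -4 + (4*O³ + (-4 + O)) = -4 + (-4 + O + 4*O³) = -8 + O + 4*O³)
(6651 - 1*(-23098)) + w(-121, 54) = (6651 - 1*(-23098)) + (-8 - 121 + 4*(-121)³) = (6651 + 23098) + (-8 - 121 + 4*(-1771561)) = 29749 + (-8 - 121 - 7086244) = 29749 - 7086373 = -7056624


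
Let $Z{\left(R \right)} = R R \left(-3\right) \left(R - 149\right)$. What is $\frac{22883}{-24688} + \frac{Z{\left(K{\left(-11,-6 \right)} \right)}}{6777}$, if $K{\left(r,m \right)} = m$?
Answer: $\frac{9562927}{6196688} \approx 1.5432$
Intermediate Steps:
$Z{\left(R \right)} = - 3 R^{2} \left(-149 + R\right)$ ($Z{\left(R \right)} = R^{2} \left(-3\right) \left(-149 + R\right) = - 3 R^{2} \left(-149 + R\right)$)
$\frac{22883}{-24688} + \frac{Z{\left(K{\left(-11,-6 \right)} \right)}}{6777} = \frac{22883}{-24688} + \frac{3 \left(-6\right)^{2} \left(149 - -6\right)}{6777} = 22883 \left(- \frac{1}{24688}\right) + 3 \cdot 36 \left(149 + 6\right) \frac{1}{6777} = - \frac{22883}{24688} + 3 \cdot 36 \cdot 155 \cdot \frac{1}{6777} = - \frac{22883}{24688} + 16740 \cdot \frac{1}{6777} = - \frac{22883}{24688} + \frac{620}{251} = \frac{9562927}{6196688}$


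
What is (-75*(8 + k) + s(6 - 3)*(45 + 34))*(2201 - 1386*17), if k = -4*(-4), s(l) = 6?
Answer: 28324686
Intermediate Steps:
k = 16
(-75*(8 + k) + s(6 - 3)*(45 + 34))*(2201 - 1386*17) = (-75*(8 + 16) + 6*(45 + 34))*(2201 - 1386*17) = (-75*24 + 6*79)*(2201 - 23562) = (-1800 + 474)*(-21361) = -1326*(-21361) = 28324686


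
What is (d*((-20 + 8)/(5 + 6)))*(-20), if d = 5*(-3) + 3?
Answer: -2880/11 ≈ -261.82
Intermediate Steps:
d = -12 (d = -15 + 3 = -12)
(d*((-20 + 8)/(5 + 6)))*(-20) = -12*(-20 + 8)/(5 + 6)*(-20) = -(-144)/11*(-20) = -12*(-12/11)*(-20) = (144/11)*(-20) = -2880/11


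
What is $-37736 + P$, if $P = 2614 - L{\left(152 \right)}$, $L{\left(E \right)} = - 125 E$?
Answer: $-16122$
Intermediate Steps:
$P = 21614$ ($P = 2614 - \left(-125\right) 152 = 2614 - -19000 = 2614 + 19000 = 21614$)
$-37736 + P = -37736 + 21614 = -16122$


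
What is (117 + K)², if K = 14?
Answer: 17161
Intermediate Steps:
(117 + K)² = (117 + 14)² = 131² = 17161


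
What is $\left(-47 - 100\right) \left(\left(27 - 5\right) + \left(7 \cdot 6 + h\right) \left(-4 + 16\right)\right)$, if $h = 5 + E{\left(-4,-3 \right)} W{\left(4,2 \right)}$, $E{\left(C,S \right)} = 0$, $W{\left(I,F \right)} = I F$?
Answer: $-86142$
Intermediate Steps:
$W{\left(I,F \right)} = F I$
$h = 5$ ($h = 5 + 0 \cdot 2 \cdot 4 = 5 + 0 \cdot 8 = 5 + 0 = 5$)
$\left(-47 - 100\right) \left(\left(27 - 5\right) + \left(7 \cdot 6 + h\right) \left(-4 + 16\right)\right) = \left(-47 - 100\right) \left(\left(27 - 5\right) + \left(7 \cdot 6 + 5\right) \left(-4 + 16\right)\right) = - 147 \left(22 + \left(42 + 5\right) 12\right) = - 147 \left(22 + 47 \cdot 12\right) = - 147 \left(22 + 564\right) = \left(-147\right) 586 = -86142$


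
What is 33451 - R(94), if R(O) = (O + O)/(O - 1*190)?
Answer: 802871/24 ≈ 33453.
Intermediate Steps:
R(O) = 2*O/(-190 + O) (R(O) = (2*O)/(O - 190) = (2*O)/(-190 + O) = 2*O/(-190 + O))
33451 - R(94) = 33451 - 2*94/(-190 + 94) = 33451 - 2*94/(-96) = 33451 - 2*94*(-1)/96 = 33451 - 1*(-47/24) = 33451 + 47/24 = 802871/24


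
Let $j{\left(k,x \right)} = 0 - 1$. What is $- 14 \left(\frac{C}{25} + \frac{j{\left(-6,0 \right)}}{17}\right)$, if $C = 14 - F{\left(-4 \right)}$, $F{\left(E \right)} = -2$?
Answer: $- \frac{3458}{425} \approx -8.1365$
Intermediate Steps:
$j{\left(k,x \right)} = -1$
$C = 16$ ($C = 14 - -2 = 14 + 2 = 16$)
$- 14 \left(\frac{C}{25} + \frac{j{\left(-6,0 \right)}}{17}\right) = - 14 \left(\frac{16}{25} - \frac{1}{17}\right) = \left(-14\right) \frac{247}{425} = - \frac{3458}{425}$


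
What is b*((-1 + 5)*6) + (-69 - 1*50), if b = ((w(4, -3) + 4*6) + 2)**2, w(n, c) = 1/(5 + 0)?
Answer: 408889/25 ≈ 16356.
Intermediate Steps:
w(n, c) = 1/5
b = 17161/25 (b = ((1/5 + 4*6) + 2)**2 = ((1/5 + 24) + 2)**2 = (121/5 + 2)**2 = (131/5)**2 = 17161/25 ≈ 686.44)
b*((-1 + 5)*6) + (-69 - 1*50) = 17161*((-1 + 5)*6)/25 + (-69 - 1*50) = 17161*(4*6)/25 + (-69 - 50) = (17161/25)*24 - 119 = 411864/25 - 119 = 408889/25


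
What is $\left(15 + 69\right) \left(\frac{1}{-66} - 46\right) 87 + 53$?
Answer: $- \frac{3698483}{11} \approx -3.3623 \cdot 10^{5}$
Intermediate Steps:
$\left(15 + 69\right) \left(\frac{1}{-66} - 46\right) 87 + 53 = 84 \left(- \frac{1}{66} - 46\right) 87 + 53 = 84 \left(- \frac{3037}{66}\right) 87 + 53 = \left(- \frac{42518}{11}\right) 87 + 53 = - \frac{3699066}{11} + 53 = - \frac{3698483}{11}$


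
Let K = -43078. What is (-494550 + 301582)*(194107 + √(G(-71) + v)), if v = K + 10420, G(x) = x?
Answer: -37456439576 - 192968*I*√32729 ≈ -3.7456e+10 - 3.491e+7*I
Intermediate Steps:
v = -32658 (v = -43078 + 10420 = -32658)
(-494550 + 301582)*(194107 + √(G(-71) + v)) = (-494550 + 301582)*(194107 + √(-71 - 32658)) = -192968*(194107 + √(-32729)) = -192968*(194107 + I*√32729) = -37456439576 - 192968*I*√32729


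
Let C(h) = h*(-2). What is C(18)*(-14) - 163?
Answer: 341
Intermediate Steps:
C(h) = -2*h
C(18)*(-14) - 163 = -2*18*(-14) - 163 = -36*(-14) - 163 = 504 - 163 = 341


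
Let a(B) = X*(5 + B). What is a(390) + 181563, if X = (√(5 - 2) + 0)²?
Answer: 182748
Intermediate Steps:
X = 3 (X = (√3 + 0)² = (√3)² = 3)
a(B) = 15 + 3*B (a(B) = 3*(5 + B) = 15 + 3*B)
a(390) + 181563 = (15 + 3*390) + 181563 = (15 + 1170) + 181563 = 1185 + 181563 = 182748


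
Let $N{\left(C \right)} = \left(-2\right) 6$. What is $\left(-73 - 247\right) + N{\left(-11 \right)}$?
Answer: $-332$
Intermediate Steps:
$N{\left(C \right)} = -12$
$\left(-73 - 247\right) + N{\left(-11 \right)} = \left(-73 - 247\right) - 12 = -320 - 12 = -332$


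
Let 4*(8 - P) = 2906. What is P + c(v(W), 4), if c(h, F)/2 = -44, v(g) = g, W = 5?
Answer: -1613/2 ≈ -806.50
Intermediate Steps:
P = -1437/2 (P = 8 - ¼*2906 = 8 - 1453/2 = -1437/2 ≈ -718.50)
c(h, F) = -88 (c(h, F) = 2*(-44) = -88)
P + c(v(W), 4) = -1437/2 - 88 = -1613/2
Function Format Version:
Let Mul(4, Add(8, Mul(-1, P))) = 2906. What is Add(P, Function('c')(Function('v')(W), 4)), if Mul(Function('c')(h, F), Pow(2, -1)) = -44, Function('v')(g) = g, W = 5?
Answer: Rational(-1613, 2) ≈ -806.50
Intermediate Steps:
P = Rational(-1437, 2) (P = Add(8, Mul(Rational(-1, 4), 2906)) = Add(8, Rational(-1453, 2)) = Rational(-1437, 2) ≈ -718.50)
Function('c')(h, F) = -88 (Function('c')(h, F) = Mul(2, -44) = -88)
Add(P, Function('c')(Function('v')(W), 4)) = Add(Rational(-1437, 2), -88) = Rational(-1613, 2)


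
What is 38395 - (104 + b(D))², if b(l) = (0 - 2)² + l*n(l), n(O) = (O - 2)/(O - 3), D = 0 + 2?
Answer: 26731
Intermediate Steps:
D = 2
n(O) = (-2 + O)/(-3 + O)
b(l) = 4 + l*(-2 + l)/(-3 + l) (b(l) = (0 - 2)² + l*((-2 + l)/(-3 + l)) = (-2)² + l*(-2 + l)/(-3 + l) = 4 + l*(-2 + l)/(-3 + l))
38395 - (104 + b(D))² = 38395 - (104 + (-12 + 2² + 2*2)/(-3 + 2))² = 38395 - (104 + (-12 + 4 + 4)/(-1))² = 38395 - (104 - 1*(-4))² = 38395 - (104 + 4)² = 38395 - 1*108² = 38395 - 1*11664 = 38395 - 11664 = 26731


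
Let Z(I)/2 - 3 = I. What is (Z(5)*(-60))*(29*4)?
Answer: -111360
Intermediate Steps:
Z(I) = 6 + 2*I
(Z(5)*(-60))*(29*4) = ((6 + 2*5)*(-60))*(29*4) = ((6 + 10)*(-60))*116 = (16*(-60))*116 = -960*116 = -111360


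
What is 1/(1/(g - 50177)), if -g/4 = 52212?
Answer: -259025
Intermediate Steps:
g = -208848 (g = -4*52212 = -208848)
1/(1/(g - 50177)) = 1/(1/(-208848 - 50177)) = 1/(1/(-259025)) = 1/(-1/259025) = -259025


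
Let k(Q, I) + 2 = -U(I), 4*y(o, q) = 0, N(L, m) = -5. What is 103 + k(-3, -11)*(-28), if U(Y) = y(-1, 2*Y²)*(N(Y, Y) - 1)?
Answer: 159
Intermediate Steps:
y(o, q) = 0 (y(o, q) = (¼)*0 = 0)
U(Y) = 0 (U(Y) = 0*(-5 - 1) = 0*(-6) = 0)
k(Q, I) = -2 (k(Q, I) = -2 - 1*0 = -2 + 0 = -2)
103 + k(-3, -11)*(-28) = 103 - 2*(-28) = 103 + 56 = 159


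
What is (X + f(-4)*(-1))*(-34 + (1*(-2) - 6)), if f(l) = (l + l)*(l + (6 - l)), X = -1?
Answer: -1974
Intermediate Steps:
f(l) = 12*l (f(l) = (2*l)*6 = 12*l)
(X + f(-4)*(-1))*(-34 + (1*(-2) - 6)) = (-1 + (12*(-4))*(-1))*(-34 + (1*(-2) - 6)) = (-1 - 48*(-1))*(-34 + (-2 - 6)) = (-1 + 48)*(-34 - 8) = 47*(-42) = -1974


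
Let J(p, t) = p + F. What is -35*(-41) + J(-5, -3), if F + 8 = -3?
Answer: 1419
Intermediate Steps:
F = -11 (F = -8 - 3 = -11)
J(p, t) = -11 + p (J(p, t) = p - 11 = -11 + p)
-35*(-41) + J(-5, -3) = -35*(-41) + (-11 - 5) = 1435 - 16 = 1419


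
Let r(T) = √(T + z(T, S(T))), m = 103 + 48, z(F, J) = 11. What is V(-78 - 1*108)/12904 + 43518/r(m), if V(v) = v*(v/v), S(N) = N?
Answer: -93/6452 + 7253*√2/3 ≈ 3419.1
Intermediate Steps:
m = 151
V(v) = v (V(v) = v*1 = v)
r(T) = √(11 + T) (r(T) = √(T + 11) = √(11 + T))
V(-78 - 1*108)/12904 + 43518/r(m) = (-78 - 1*108)/12904 + 43518/(√(11 + 151)) = (-78 - 108)*(1/12904) + 43518/(√162) = -186*1/12904 + 43518/((9*√2)) = -93/6452 + 43518*(√2/18) = -93/6452 + 7253*√2/3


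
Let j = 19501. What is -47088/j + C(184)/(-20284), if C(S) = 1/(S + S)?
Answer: -351488960557/145565448512 ≈ -2.4146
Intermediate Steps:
C(S) = 1/(2*S)
-47088/j + C(184)/(-20284) = -47088/19501 + ((½)/184)/(-20284) = -47088*1/19501 + ((½)*(1/184))*(-1/20284) = -47088/19501 + (1/368)*(-1/20284) = -47088/19501 - 1/7464512 = -351488960557/145565448512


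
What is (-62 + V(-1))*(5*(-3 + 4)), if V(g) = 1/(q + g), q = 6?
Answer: -309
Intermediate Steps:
V(g) = 1/(6 + g)
(-62 + V(-1))*(5*(-3 + 4)) = (-62 + 1/(6 - 1))*(5*(-3 + 4)) = (-62 + 1/5)*(5*1) = (-62 + ⅕)*5 = -309/5*5 = -309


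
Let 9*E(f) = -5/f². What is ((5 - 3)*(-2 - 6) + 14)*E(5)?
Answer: 2/45 ≈ 0.044444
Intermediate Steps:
E(f) = -5/(9*f²) (E(f) = (-5/f²)/9 = -5/(9*f²))
((5 - 3)*(-2 - 6) + 14)*E(5) = ((5 - 3)*(-2 - 6) + 14)*(-5/9/5²) = (2*(-8) + 14)*(-5/9*1/25) = (-16 + 14)*(-1/45) = -2*(-1/45) = 2/45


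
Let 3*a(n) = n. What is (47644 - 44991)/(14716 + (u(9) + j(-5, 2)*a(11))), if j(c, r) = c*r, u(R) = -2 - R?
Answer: 7959/44005 ≈ 0.18087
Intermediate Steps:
a(n) = n/3
(47644 - 44991)/(14716 + (u(9) + j(-5, 2)*a(11))) = (47644 - 44991)/(14716 + ((-2 - 1*9) + (-5*2)*((⅓)*11))) = 2653/(14716 + ((-2 - 9) - 10*11/3)) = 2653/(14716 + (-11 - 110/3)) = 2653/(14716 - 143/3) = 2653/(44005/3) = 2653*(3/44005) = 7959/44005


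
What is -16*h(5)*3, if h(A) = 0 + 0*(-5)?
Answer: 0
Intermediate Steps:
h(A) = 0 (h(A) = 0 + 0 = 0)
-16*h(5)*3 = -16*0*3 = 0*3 = 0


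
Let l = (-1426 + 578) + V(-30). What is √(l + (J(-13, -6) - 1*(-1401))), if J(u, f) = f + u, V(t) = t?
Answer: 6*√14 ≈ 22.450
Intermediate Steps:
l = -878 (l = (-1426 + 578) - 30 = -848 - 30 = -878)
√(l + (J(-13, -6) - 1*(-1401))) = √(-878 + ((-6 - 13) - 1*(-1401))) = √(-878 + (-19 + 1401)) = √(-878 + 1382) = √504 = 6*√14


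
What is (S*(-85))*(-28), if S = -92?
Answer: -218960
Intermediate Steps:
(S*(-85))*(-28) = -92*(-85)*(-28) = 7820*(-28) = -218960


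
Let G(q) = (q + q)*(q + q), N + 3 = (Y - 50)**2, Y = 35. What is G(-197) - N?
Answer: 155014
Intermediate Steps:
N = 222 (N = -3 + (35 - 50)**2 = -3 + (-15)**2 = -3 + 225 = 222)
G(q) = 4*q**2 (G(q) = (2*q)*(2*q) = 4*q**2)
G(-197) - N = 4*(-197)**2 - 1*222 = 4*38809 - 222 = 155236 - 222 = 155014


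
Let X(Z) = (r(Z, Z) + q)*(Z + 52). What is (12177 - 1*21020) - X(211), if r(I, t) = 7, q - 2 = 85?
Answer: -33565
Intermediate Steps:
q = 87 (q = 2 + 85 = 87)
X(Z) = 4888 + 94*Z (X(Z) = (7 + 87)*(Z + 52) = 94*(52 + Z) = 4888 + 94*Z)
(12177 - 1*21020) - X(211) = (12177 - 1*21020) - (4888 + 94*211) = (12177 - 21020) - (4888 + 19834) = -8843 - 1*24722 = -8843 - 24722 = -33565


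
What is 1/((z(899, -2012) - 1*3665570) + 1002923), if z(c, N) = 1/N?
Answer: -2012/5357245765 ≈ -3.7557e-7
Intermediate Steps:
1/((z(899, -2012) - 1*3665570) + 1002923) = 1/((1/(-2012) - 1*3665570) + 1002923) = 1/((-1/2012 - 3665570) + 1002923) = 1/(-7375126841/2012 + 1002923) = 1/(-5357245765/2012) = -2012/5357245765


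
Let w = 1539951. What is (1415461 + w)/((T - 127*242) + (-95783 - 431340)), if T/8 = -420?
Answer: -2955412/561217 ≈ -5.2661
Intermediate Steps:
T = -3360 (T = 8*(-420) = -3360)
(1415461 + w)/((T - 127*242) + (-95783 - 431340)) = (1415461 + 1539951)/((-3360 - 127*242) + (-95783 - 431340)) = 2955412/((-3360 - 30734) - 527123) = 2955412/(-34094 - 527123) = 2955412/(-561217) = 2955412*(-1/561217) = -2955412/561217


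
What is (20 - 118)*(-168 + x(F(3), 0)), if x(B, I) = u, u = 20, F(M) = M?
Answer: 14504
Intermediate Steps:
x(B, I) = 20
(20 - 118)*(-168 + x(F(3), 0)) = (20 - 118)*(-168 + 20) = -98*(-148) = 14504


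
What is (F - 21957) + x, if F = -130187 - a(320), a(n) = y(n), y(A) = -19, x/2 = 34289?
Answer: -83547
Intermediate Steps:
x = 68578 (x = 2*34289 = 68578)
a(n) = -19
F = -130168 (F = -130187 - 1*(-19) = -130187 + 19 = -130168)
(F - 21957) + x = (-130168 - 21957) + 68578 = -152125 + 68578 = -83547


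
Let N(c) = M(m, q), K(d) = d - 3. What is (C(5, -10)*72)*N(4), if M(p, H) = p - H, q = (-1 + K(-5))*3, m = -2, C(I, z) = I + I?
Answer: 18000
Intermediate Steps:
K(d) = -3 + d
C(I, z) = 2*I
q = -27 (q = (-1 + (-3 - 5))*3 = (-1 - 8)*3 = -9*3 = -27)
N(c) = 25 (N(c) = -2 - 1*(-27) = -2 + 27 = 25)
(C(5, -10)*72)*N(4) = ((2*5)*72)*25 = (10*72)*25 = 720*25 = 18000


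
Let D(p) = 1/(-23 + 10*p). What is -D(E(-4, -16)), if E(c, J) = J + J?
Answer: 1/343 ≈ 0.0029155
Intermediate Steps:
E(c, J) = 2*J
-D(E(-4, -16)) = -1/(-23 + 10*(2*(-16))) = -1/(-23 + 10*(-32)) = -1/(-23 - 320) = -1/(-343) = -1*(-1/343) = 1/343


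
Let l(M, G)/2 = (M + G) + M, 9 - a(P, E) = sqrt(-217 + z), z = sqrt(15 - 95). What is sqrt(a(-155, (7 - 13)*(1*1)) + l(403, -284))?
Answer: sqrt(1053 - sqrt(-217 + 4*I*sqrt(5))) ≈ 32.446 - 0.2271*I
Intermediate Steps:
z = 4*I*sqrt(5) (z = sqrt(-80) = 4*I*sqrt(5) ≈ 8.9443*I)
a(P, E) = 9 - sqrt(-217 + 4*I*sqrt(5))
l(M, G) = 2*G + 4*M (l(M, G) = 2*((M + G) + M) = 2*((G + M) + M) = 2*(G + 2*M) = 2*G + 4*M)
sqrt(a(-155, (7 - 13)*(1*1)) + l(403, -284)) = sqrt((9 - sqrt(-217 + 4*I*sqrt(5))) + (2*(-284) + 4*403)) = sqrt((9 - sqrt(-217 + 4*I*sqrt(5))) + (-568 + 1612)) = sqrt((9 - sqrt(-217 + 4*I*sqrt(5))) + 1044) = sqrt(1053 - sqrt(-217 + 4*I*sqrt(5)))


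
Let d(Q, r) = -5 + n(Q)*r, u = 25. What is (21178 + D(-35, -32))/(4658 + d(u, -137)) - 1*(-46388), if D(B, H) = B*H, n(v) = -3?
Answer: 117465565/2532 ≈ 46392.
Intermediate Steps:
d(Q, r) = -5 - 3*r
(21178 + D(-35, -32))/(4658 + d(u, -137)) - 1*(-46388) = (21178 - 35*(-32))/(4658 + (-5 - 3*(-137))) - 1*(-46388) = (21178 + 1120)/(4658 + (-5 + 411)) + 46388 = 22298/(4658 + 406) + 46388 = 22298/5064 + 46388 = 22298*(1/5064) + 46388 = 11149/2532 + 46388 = 117465565/2532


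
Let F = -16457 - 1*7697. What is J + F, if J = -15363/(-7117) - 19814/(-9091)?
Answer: -1562498746367/64700647 ≈ -24150.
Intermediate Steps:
F = -24154 (F = -16457 - 7697 = -24154)
J = 280681271/64700647 (J = -15363*(-1/7117) - 19814*(-1/9091) = 15363/7117 + 19814/9091 = 280681271/64700647 ≈ 4.3382)
J + F = 280681271/64700647 - 24154 = -1562498746367/64700647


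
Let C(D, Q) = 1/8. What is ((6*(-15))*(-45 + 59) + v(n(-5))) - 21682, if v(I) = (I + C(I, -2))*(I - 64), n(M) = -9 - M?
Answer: -45357/2 ≈ -22679.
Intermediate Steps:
C(D, Q) = ⅛
v(I) = (-64 + I)*(⅛ + I) (v(I) = (I + ⅛)*(I - 64) = (⅛ + I)*(-64 + I) = (-64 + I)*(⅛ + I))
((6*(-15))*(-45 + 59) + v(n(-5))) - 21682 = ((6*(-15))*(-45 + 59) + (-8 + (-9 - 1*(-5))² - 511*(-9 - 1*(-5))/8)) - 21682 = (-90*14 + (-8 + (-9 + 5)² - 511*(-9 + 5)/8)) - 21682 = (-1260 + (-8 + (-4)² - 511/8*(-4))) - 21682 = (-1260 + (-8 + 16 + 511/2)) - 21682 = (-1260 + 527/2) - 21682 = -1993/2 - 21682 = -45357/2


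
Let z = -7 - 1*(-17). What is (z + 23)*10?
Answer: 330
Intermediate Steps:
z = 10 (z = -7 + 17 = 10)
(z + 23)*10 = (10 + 23)*10 = 33*10 = 330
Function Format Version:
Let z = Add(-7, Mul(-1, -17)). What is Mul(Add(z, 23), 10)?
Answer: 330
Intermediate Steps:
z = 10 (z = Add(-7, 17) = 10)
Mul(Add(z, 23), 10) = Mul(Add(10, 23), 10) = Mul(33, 10) = 330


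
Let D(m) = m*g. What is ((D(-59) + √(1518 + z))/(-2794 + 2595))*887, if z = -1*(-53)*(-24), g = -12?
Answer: -627996/199 - 887*√246/199 ≈ -3225.7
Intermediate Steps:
z = -1272 (z = 53*(-24) = -1272)
D(m) = -12*m (D(m) = m*(-12) = -12*m)
((D(-59) + √(1518 + z))/(-2794 + 2595))*887 = ((-12*(-59) + √(1518 - 1272))/(-2794 + 2595))*887 = ((708 + √246)/(-199))*887 = ((708 + √246)*(-1/199))*887 = (-708/199 - √246/199)*887 = -627996/199 - 887*√246/199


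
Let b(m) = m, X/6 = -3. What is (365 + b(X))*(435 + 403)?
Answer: 290786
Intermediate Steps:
X = -18 (X = 6*(-3) = -18)
(365 + b(X))*(435 + 403) = (365 - 18)*(435 + 403) = 347*838 = 290786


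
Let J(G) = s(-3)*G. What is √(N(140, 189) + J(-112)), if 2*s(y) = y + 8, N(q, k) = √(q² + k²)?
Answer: √(-280 + 7*√1129) ≈ 6.693*I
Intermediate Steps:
N(q, k) = √(k² + q²)
s(y) = 4 + y/2 (s(y) = (y + 8)/2 = (8 + y)/2 = 4 + y/2)
J(G) = 5*G/2 (J(G) = (4 + (½)*(-3))*G = (4 - 3/2)*G = 5*G/2)
√(N(140, 189) + J(-112)) = √(√(189² + 140²) + (5/2)*(-112)) = √(√(35721 + 19600) - 280) = √(√55321 - 280) = √(7*√1129 - 280) = √(-280 + 7*√1129)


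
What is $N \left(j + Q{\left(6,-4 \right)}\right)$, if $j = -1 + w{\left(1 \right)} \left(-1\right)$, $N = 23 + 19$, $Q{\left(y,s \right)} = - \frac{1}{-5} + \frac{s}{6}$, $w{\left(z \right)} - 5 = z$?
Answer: $- \frac{1568}{5} \approx -313.6$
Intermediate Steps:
$w{\left(z \right)} = 5 + z$
$Q{\left(y,s \right)} = \frac{1}{5} + \frac{s}{6}$ ($Q{\left(y,s \right)} = \left(-1\right) \left(- \frac{1}{5}\right) + s \frac{1}{6} = \frac{1}{5} + \frac{s}{6}$)
$N = 42$
$j = -7$ ($j = -1 + \left(5 + 1\right) \left(-1\right) = -1 + 6 \left(-1\right) = -1 - 6 = -7$)
$N \left(j + Q{\left(6,-4 \right)}\right) = 42 \left(-7 + \left(\frac{1}{5} + \frac{1}{6} \left(-4\right)\right)\right) = 42 \left(-7 + \left(\frac{1}{5} - \frac{2}{3}\right)\right) = 42 \left(-7 - \frac{7}{15}\right) = 42 \left(- \frac{112}{15}\right) = - \frac{1568}{5}$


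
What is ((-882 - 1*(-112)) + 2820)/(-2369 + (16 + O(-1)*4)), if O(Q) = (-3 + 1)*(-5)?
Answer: -2050/2313 ≈ -0.88630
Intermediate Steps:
O(Q) = 10 (O(Q) = -2*(-5) = 10)
((-882 - 1*(-112)) + 2820)/(-2369 + (16 + O(-1)*4)) = ((-882 - 1*(-112)) + 2820)/(-2369 + (16 + 10*4)) = ((-882 + 112) + 2820)/(-2369 + (16 + 40)) = (-770 + 2820)/(-2369 + 56) = 2050/(-2313) = 2050*(-1/2313) = -2050/2313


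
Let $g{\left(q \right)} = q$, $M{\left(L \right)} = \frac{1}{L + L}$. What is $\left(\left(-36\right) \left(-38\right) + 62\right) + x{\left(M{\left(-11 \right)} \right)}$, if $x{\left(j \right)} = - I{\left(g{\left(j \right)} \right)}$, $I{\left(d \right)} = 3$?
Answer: $1427$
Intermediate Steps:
$M{\left(L \right)} = \frac{1}{2 L}$
$x{\left(j \right)} = -3$ ($x{\left(j \right)} = \left(-1\right) 3 = -3$)
$\left(\left(-36\right) \left(-38\right) + 62\right) + x{\left(M{\left(-11 \right)} \right)} = \left(\left(-36\right) \left(-38\right) + 62\right) - 3 = \left(1368 + 62\right) - 3 = 1430 - 3 = 1427$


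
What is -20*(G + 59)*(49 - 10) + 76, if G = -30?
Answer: -22544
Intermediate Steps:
-20*(G + 59)*(49 - 10) + 76 = -20*(-30 + 59)*(49 - 10) + 76 = -580*39 + 76 = -20*1131 + 76 = -22620 + 76 = -22544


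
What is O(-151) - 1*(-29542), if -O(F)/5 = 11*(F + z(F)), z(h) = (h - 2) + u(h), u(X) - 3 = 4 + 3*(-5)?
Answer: 46702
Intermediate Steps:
u(X) = -8 (u(X) = 3 + (4 + 3*(-5)) = 3 + (4 - 15) = 3 - 11 = -8)
z(h) = -10 + h (z(h) = (h - 2) - 8 = (-2 + h) - 8 = -10 + h)
O(F) = 550 - 110*F (O(F) = -55*(F + (-10 + F)) = -55*(-10 + 2*F) = -5*(-110 + 22*F) = 550 - 110*F)
O(-151) - 1*(-29542) = (550 - 110*(-151)) - 1*(-29542) = (550 + 16610) + 29542 = 17160 + 29542 = 46702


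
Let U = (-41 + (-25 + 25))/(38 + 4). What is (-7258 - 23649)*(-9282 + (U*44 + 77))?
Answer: 6002355749/21 ≈ 2.8583e+8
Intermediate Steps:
U = -41/42 (U = (-41 + 0)/42 = -41*1/42 = -41/42 ≈ -0.97619)
(-7258 - 23649)*(-9282 + (U*44 + 77)) = (-7258 - 23649)*(-9282 + (-41/42*44 + 77)) = -30907*(-9282 + (-902/21 + 77)) = -30907*(-9282 + 715/21) = -30907*(-194207/21) = 6002355749/21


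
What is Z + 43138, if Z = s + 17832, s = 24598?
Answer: 85568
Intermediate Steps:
Z = 42430 (Z = 24598 + 17832 = 42430)
Z + 43138 = 42430 + 43138 = 85568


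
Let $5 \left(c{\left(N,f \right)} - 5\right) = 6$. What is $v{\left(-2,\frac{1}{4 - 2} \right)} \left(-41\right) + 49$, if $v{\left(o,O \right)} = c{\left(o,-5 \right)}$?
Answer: $- \frac{1026}{5} \approx -205.2$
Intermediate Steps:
$c{\left(N,f \right)} = \frac{31}{5}$ ($c{\left(N,f \right)} = 5 + \frac{1}{5} \cdot 6 = 5 + \frac{6}{5} = \frac{31}{5}$)
$v{\left(o,O \right)} = \frac{31}{5}$
$v{\left(-2,\frac{1}{4 - 2} \right)} \left(-41\right) + 49 = \frac{31}{5} \left(-41\right) + 49 = - \frac{1271}{5} + 49 = - \frac{1026}{5}$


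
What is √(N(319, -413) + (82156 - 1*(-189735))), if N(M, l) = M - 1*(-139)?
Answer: 3*√30261 ≈ 521.87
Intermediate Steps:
N(M, l) = 139 + M (N(M, l) = M + 139 = 139 + M)
√(N(319, -413) + (82156 - 1*(-189735))) = √((139 + 319) + (82156 - 1*(-189735))) = √(458 + (82156 + 189735)) = √(458 + 271891) = √272349 = 3*√30261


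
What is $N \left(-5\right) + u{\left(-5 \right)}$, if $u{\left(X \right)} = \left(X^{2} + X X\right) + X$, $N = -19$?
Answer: $140$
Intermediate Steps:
$u{\left(X \right)} = X + 2 X^{2}$ ($u{\left(X \right)} = \left(X^{2} + X^{2}\right) + X = 2 X^{2} + X = X + 2 X^{2}$)
$N \left(-5\right) + u{\left(-5 \right)} = \left(-19\right) \left(-5\right) - 5 \left(1 + 2 \left(-5\right)\right) = 95 - 5 \left(1 - 10\right) = 95 - -45 = 95 + 45 = 140$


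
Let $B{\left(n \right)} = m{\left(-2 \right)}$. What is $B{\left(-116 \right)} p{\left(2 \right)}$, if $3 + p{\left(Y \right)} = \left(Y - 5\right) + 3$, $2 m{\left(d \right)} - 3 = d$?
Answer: $- \frac{3}{2} \approx -1.5$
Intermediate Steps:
$m{\left(d \right)} = \frac{3}{2} + \frac{d}{2}$
$B{\left(n \right)} = \frac{1}{2}$ ($B{\left(n \right)} = \frac{3}{2} + \frac{1}{2} \left(-2\right) = \frac{3}{2} - 1 = \frac{1}{2}$)
$p{\left(Y \right)} = -5 + Y$ ($p{\left(Y \right)} = -3 + \left(\left(Y - 5\right) + 3\right) = -3 + \left(\left(-5 + Y\right) + 3\right) = -3 + \left(-2 + Y\right) = -5 + Y$)
$B{\left(-116 \right)} p{\left(2 \right)} = \frac{-5 + 2}{2} = \frac{1}{2} \left(-3\right) = - \frac{3}{2}$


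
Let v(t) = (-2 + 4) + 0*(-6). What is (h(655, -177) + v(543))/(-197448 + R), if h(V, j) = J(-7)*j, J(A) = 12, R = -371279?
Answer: 2122/568727 ≈ 0.0037311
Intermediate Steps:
h(V, j) = 12*j
v(t) = 2 (v(t) = 2 + 0 = 2)
(h(655, -177) + v(543))/(-197448 + R) = (12*(-177) + 2)/(-197448 - 371279) = (-2124 + 2)/(-568727) = -2122*(-1/568727) = 2122/568727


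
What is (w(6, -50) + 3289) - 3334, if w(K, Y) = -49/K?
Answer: -319/6 ≈ -53.167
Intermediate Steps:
(w(6, -50) + 3289) - 3334 = (-49/6 + 3289) - 3334 = 19685/6 - 3334 = -319/6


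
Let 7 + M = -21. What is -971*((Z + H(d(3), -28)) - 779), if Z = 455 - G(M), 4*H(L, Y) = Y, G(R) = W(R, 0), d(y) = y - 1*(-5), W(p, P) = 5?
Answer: 326256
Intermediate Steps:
M = -28 (M = -7 - 21 = -28)
d(y) = 5 + y (d(y) = y + 5 = 5 + y)
G(R) = 5
H(L, Y) = Y/4
Z = 450 (Z = 455 - 1*5 = 455 - 5 = 450)
-971*((Z + H(d(3), -28)) - 779) = -971*((450 + (1/4)*(-28)) - 779) = -971*((450 - 7) - 779) = -971*(443 - 779) = -971*(-336) = 326256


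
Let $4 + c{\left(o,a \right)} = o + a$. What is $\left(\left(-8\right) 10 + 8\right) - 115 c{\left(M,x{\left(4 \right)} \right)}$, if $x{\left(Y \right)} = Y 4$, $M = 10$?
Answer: $-2602$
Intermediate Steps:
$x{\left(Y \right)} = 4 Y$
$c{\left(o,a \right)} = -4 + a + o$ ($c{\left(o,a \right)} = -4 + \left(o + a\right) = -4 + \left(a + o\right) = -4 + a + o$)
$\left(\left(-8\right) 10 + 8\right) - 115 c{\left(M,x{\left(4 \right)} \right)} = \left(\left(-8\right) 10 + 8\right) - 115 \left(-4 + 4 \cdot 4 + 10\right) = \left(-80 + 8\right) - 115 \left(-4 + 16 + 10\right) = -72 - 2530 = -2602$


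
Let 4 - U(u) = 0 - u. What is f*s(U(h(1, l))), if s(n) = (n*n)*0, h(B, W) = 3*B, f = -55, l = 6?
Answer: 0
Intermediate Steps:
U(u) = 4 + u (U(u) = 4 - (0 - u) = 4 - (-1)*u = 4 + u)
s(n) = 0 (s(n) = n²*0 = 0)
f*s(U(h(1, l))) = -55*0 = 0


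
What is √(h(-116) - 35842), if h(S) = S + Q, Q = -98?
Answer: 2*I*√9014 ≈ 189.88*I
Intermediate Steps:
h(S) = -98 + S (h(S) = S - 98 = -98 + S)
√(h(-116) - 35842) = √((-98 - 116) - 35842) = √(-214 - 35842) = √(-36056) = 2*I*√9014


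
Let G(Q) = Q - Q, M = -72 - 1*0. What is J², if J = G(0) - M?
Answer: 5184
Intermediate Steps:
M = -72 (M = -72 + 0 = -72)
G(Q) = 0
J = 72 (J = 0 - 1*(-72) = 0 + 72 = 72)
J² = 72² = 5184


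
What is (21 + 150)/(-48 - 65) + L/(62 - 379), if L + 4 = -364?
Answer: -12623/35821 ≈ -0.35239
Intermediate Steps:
L = -368 (L = -4 - 364 = -368)
(21 + 150)/(-48 - 65) + L/(62 - 379) = (21 + 150)/(-48 - 65) - 368/(62 - 379) = 171/(-113) - 368/(-317) = 171*(-1/113) - 368*(-1/317) = -171/113 + 368/317 = -12623/35821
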